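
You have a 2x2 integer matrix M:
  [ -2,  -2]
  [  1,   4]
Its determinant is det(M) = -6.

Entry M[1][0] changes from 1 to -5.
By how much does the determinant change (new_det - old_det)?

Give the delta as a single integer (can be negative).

Cofactor C_10 = 2
Entry delta = -5 - 1 = -6
Det delta = entry_delta * cofactor = -6 * 2 = -12

Answer: -12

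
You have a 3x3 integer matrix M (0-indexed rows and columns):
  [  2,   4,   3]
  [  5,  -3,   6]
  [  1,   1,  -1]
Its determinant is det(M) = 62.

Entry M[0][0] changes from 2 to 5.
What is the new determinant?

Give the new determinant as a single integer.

det is linear in row 0: changing M[0][0] by delta changes det by delta * cofactor(0,0).
Cofactor C_00 = (-1)^(0+0) * minor(0,0) = -3
Entry delta = 5 - 2 = 3
Det delta = 3 * -3 = -9
New det = 62 + -9 = 53

Answer: 53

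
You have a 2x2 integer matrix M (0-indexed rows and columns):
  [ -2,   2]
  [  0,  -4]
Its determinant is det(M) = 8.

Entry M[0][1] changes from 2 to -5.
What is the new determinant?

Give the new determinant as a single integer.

det is linear in row 0: changing M[0][1] by delta changes det by delta * cofactor(0,1).
Cofactor C_01 = (-1)^(0+1) * minor(0,1) = 0
Entry delta = -5 - 2 = -7
Det delta = -7 * 0 = 0
New det = 8 + 0 = 8

Answer: 8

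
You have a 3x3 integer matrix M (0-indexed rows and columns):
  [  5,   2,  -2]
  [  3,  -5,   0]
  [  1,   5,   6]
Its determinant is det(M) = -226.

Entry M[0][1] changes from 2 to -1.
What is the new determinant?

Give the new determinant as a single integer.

det is linear in row 0: changing M[0][1] by delta changes det by delta * cofactor(0,1).
Cofactor C_01 = (-1)^(0+1) * minor(0,1) = -18
Entry delta = -1 - 2 = -3
Det delta = -3 * -18 = 54
New det = -226 + 54 = -172

Answer: -172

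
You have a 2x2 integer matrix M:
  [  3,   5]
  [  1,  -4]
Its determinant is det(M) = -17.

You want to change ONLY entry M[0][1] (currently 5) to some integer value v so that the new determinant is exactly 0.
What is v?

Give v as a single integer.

Answer: -12

Derivation:
det is linear in entry M[0][1]: det = old_det + (v - 5) * C_01
Cofactor C_01 = -1
Want det = 0: -17 + (v - 5) * -1 = 0
  (v - 5) = 17 / -1 = -17
  v = 5 + (-17) = -12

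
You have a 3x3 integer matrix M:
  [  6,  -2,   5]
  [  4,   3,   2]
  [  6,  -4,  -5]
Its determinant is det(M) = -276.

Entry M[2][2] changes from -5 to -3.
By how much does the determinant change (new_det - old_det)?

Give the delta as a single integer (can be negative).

Cofactor C_22 = 26
Entry delta = -3 - -5 = 2
Det delta = entry_delta * cofactor = 2 * 26 = 52

Answer: 52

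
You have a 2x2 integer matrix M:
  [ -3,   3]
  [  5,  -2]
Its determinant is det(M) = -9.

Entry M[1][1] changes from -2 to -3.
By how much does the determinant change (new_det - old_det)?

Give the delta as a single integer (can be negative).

Cofactor C_11 = -3
Entry delta = -3 - -2 = -1
Det delta = entry_delta * cofactor = -1 * -3 = 3

Answer: 3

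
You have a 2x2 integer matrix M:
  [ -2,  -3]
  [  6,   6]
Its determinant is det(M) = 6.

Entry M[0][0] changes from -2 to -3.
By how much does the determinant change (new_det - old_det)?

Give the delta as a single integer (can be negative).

Answer: -6

Derivation:
Cofactor C_00 = 6
Entry delta = -3 - -2 = -1
Det delta = entry_delta * cofactor = -1 * 6 = -6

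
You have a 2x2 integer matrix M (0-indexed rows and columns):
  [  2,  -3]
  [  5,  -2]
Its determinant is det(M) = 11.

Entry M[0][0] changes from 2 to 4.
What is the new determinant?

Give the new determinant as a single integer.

Answer: 7

Derivation:
det is linear in row 0: changing M[0][0] by delta changes det by delta * cofactor(0,0).
Cofactor C_00 = (-1)^(0+0) * minor(0,0) = -2
Entry delta = 4 - 2 = 2
Det delta = 2 * -2 = -4
New det = 11 + -4 = 7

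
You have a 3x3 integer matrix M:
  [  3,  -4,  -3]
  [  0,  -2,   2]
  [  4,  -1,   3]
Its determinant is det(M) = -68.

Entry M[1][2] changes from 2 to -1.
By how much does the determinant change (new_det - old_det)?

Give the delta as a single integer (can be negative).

Answer: 39

Derivation:
Cofactor C_12 = -13
Entry delta = -1 - 2 = -3
Det delta = entry_delta * cofactor = -3 * -13 = 39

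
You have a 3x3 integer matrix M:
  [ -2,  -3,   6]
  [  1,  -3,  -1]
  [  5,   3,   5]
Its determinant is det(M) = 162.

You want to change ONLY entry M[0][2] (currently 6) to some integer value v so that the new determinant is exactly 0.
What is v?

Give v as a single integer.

det is linear in entry M[0][2]: det = old_det + (v - 6) * C_02
Cofactor C_02 = 18
Want det = 0: 162 + (v - 6) * 18 = 0
  (v - 6) = -162 / 18 = -9
  v = 6 + (-9) = -3

Answer: -3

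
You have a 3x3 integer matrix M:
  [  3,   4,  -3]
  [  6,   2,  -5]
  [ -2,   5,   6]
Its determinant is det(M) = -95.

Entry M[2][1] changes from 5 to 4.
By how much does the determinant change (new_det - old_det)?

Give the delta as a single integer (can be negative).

Answer: 3

Derivation:
Cofactor C_21 = -3
Entry delta = 4 - 5 = -1
Det delta = entry_delta * cofactor = -1 * -3 = 3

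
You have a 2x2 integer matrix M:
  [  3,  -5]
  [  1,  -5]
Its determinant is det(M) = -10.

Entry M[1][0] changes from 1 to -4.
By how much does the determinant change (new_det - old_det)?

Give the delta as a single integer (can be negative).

Answer: -25

Derivation:
Cofactor C_10 = 5
Entry delta = -4 - 1 = -5
Det delta = entry_delta * cofactor = -5 * 5 = -25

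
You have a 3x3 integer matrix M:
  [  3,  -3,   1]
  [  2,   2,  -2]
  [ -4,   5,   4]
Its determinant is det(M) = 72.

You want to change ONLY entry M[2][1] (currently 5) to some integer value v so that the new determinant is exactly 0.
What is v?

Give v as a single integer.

Answer: -4

Derivation:
det is linear in entry M[2][1]: det = old_det + (v - 5) * C_21
Cofactor C_21 = 8
Want det = 0: 72 + (v - 5) * 8 = 0
  (v - 5) = -72 / 8 = -9
  v = 5 + (-9) = -4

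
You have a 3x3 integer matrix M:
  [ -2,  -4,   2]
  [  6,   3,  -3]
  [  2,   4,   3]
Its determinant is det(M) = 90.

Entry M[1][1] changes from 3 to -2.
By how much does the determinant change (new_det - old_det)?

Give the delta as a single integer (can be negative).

Answer: 50

Derivation:
Cofactor C_11 = -10
Entry delta = -2 - 3 = -5
Det delta = entry_delta * cofactor = -5 * -10 = 50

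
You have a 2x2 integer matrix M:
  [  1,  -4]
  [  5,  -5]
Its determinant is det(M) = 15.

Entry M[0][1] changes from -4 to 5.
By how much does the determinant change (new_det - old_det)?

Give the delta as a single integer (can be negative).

Answer: -45

Derivation:
Cofactor C_01 = -5
Entry delta = 5 - -4 = 9
Det delta = entry_delta * cofactor = 9 * -5 = -45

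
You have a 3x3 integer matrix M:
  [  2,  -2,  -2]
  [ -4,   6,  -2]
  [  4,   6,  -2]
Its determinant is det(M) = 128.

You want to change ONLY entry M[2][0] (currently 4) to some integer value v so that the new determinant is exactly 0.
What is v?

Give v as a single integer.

det is linear in entry M[2][0]: det = old_det + (v - 4) * C_20
Cofactor C_20 = 16
Want det = 0: 128 + (v - 4) * 16 = 0
  (v - 4) = -128 / 16 = -8
  v = 4 + (-8) = -4

Answer: -4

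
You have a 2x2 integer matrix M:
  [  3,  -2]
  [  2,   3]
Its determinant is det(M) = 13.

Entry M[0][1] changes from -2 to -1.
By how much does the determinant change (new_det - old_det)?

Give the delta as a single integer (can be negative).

Cofactor C_01 = -2
Entry delta = -1 - -2 = 1
Det delta = entry_delta * cofactor = 1 * -2 = -2

Answer: -2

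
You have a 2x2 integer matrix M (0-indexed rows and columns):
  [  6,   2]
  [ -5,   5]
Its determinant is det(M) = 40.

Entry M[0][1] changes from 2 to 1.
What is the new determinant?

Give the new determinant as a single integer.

det is linear in row 0: changing M[0][1] by delta changes det by delta * cofactor(0,1).
Cofactor C_01 = (-1)^(0+1) * minor(0,1) = 5
Entry delta = 1 - 2 = -1
Det delta = -1 * 5 = -5
New det = 40 + -5 = 35

Answer: 35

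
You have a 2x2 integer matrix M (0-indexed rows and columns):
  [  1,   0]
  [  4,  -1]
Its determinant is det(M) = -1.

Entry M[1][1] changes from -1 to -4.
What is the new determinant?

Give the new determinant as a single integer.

Answer: -4

Derivation:
det is linear in row 1: changing M[1][1] by delta changes det by delta * cofactor(1,1).
Cofactor C_11 = (-1)^(1+1) * minor(1,1) = 1
Entry delta = -4 - -1 = -3
Det delta = -3 * 1 = -3
New det = -1 + -3 = -4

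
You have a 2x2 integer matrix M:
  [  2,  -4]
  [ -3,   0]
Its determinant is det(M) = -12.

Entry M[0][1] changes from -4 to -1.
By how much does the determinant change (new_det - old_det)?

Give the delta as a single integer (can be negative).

Cofactor C_01 = 3
Entry delta = -1 - -4 = 3
Det delta = entry_delta * cofactor = 3 * 3 = 9

Answer: 9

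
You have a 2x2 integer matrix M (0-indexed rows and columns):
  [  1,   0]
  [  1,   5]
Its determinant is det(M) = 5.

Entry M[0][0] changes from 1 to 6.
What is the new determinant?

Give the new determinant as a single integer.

Answer: 30

Derivation:
det is linear in row 0: changing M[0][0] by delta changes det by delta * cofactor(0,0).
Cofactor C_00 = (-1)^(0+0) * minor(0,0) = 5
Entry delta = 6 - 1 = 5
Det delta = 5 * 5 = 25
New det = 5 + 25 = 30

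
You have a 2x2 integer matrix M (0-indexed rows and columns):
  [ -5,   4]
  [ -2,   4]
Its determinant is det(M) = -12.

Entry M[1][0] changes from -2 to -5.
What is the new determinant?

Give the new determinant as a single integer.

Answer: 0

Derivation:
det is linear in row 1: changing M[1][0] by delta changes det by delta * cofactor(1,0).
Cofactor C_10 = (-1)^(1+0) * minor(1,0) = -4
Entry delta = -5 - -2 = -3
Det delta = -3 * -4 = 12
New det = -12 + 12 = 0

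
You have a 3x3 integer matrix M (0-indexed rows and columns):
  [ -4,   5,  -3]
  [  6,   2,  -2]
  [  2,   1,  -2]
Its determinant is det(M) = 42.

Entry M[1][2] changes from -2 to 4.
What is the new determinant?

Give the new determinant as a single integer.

det is linear in row 1: changing M[1][2] by delta changes det by delta * cofactor(1,2).
Cofactor C_12 = (-1)^(1+2) * minor(1,2) = 14
Entry delta = 4 - -2 = 6
Det delta = 6 * 14 = 84
New det = 42 + 84 = 126

Answer: 126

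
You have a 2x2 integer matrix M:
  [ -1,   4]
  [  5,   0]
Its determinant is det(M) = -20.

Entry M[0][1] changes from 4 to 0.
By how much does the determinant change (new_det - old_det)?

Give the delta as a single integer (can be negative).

Answer: 20

Derivation:
Cofactor C_01 = -5
Entry delta = 0 - 4 = -4
Det delta = entry_delta * cofactor = -4 * -5 = 20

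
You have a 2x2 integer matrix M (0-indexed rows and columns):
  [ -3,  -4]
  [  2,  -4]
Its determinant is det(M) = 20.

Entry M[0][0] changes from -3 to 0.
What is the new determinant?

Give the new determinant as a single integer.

det is linear in row 0: changing M[0][0] by delta changes det by delta * cofactor(0,0).
Cofactor C_00 = (-1)^(0+0) * minor(0,0) = -4
Entry delta = 0 - -3 = 3
Det delta = 3 * -4 = -12
New det = 20 + -12 = 8

Answer: 8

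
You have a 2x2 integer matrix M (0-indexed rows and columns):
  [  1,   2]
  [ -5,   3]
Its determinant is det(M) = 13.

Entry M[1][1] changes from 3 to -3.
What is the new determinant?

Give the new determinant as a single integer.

Answer: 7

Derivation:
det is linear in row 1: changing M[1][1] by delta changes det by delta * cofactor(1,1).
Cofactor C_11 = (-1)^(1+1) * minor(1,1) = 1
Entry delta = -3 - 3 = -6
Det delta = -6 * 1 = -6
New det = 13 + -6 = 7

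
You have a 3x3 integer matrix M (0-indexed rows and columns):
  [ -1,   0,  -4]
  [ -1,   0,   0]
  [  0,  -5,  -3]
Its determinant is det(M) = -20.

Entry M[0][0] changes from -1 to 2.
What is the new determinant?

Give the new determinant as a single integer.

det is linear in row 0: changing M[0][0] by delta changes det by delta * cofactor(0,0).
Cofactor C_00 = (-1)^(0+0) * minor(0,0) = 0
Entry delta = 2 - -1 = 3
Det delta = 3 * 0 = 0
New det = -20 + 0 = -20

Answer: -20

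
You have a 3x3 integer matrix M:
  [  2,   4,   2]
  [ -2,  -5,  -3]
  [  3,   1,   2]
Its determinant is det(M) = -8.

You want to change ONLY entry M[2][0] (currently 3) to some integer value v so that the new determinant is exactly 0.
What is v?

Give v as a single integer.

Answer: -1

Derivation:
det is linear in entry M[2][0]: det = old_det + (v - 3) * C_20
Cofactor C_20 = -2
Want det = 0: -8 + (v - 3) * -2 = 0
  (v - 3) = 8 / -2 = -4
  v = 3 + (-4) = -1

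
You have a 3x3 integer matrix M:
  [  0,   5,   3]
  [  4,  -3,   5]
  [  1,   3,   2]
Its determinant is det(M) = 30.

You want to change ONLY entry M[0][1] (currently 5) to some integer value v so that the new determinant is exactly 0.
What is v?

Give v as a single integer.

Answer: 15

Derivation:
det is linear in entry M[0][1]: det = old_det + (v - 5) * C_01
Cofactor C_01 = -3
Want det = 0: 30 + (v - 5) * -3 = 0
  (v - 5) = -30 / -3 = 10
  v = 5 + (10) = 15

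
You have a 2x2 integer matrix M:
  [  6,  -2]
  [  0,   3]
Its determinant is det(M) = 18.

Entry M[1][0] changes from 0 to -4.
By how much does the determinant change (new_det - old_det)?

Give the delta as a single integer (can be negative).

Answer: -8

Derivation:
Cofactor C_10 = 2
Entry delta = -4 - 0 = -4
Det delta = entry_delta * cofactor = -4 * 2 = -8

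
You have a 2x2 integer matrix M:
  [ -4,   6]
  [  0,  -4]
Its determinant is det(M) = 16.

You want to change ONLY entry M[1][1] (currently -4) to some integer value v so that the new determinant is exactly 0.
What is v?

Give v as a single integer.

Answer: 0

Derivation:
det is linear in entry M[1][1]: det = old_det + (v - -4) * C_11
Cofactor C_11 = -4
Want det = 0: 16 + (v - -4) * -4 = 0
  (v - -4) = -16 / -4 = 4
  v = -4 + (4) = 0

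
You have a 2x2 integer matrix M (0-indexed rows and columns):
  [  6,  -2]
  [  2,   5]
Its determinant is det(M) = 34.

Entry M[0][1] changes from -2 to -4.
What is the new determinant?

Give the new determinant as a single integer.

det is linear in row 0: changing M[0][1] by delta changes det by delta * cofactor(0,1).
Cofactor C_01 = (-1)^(0+1) * minor(0,1) = -2
Entry delta = -4 - -2 = -2
Det delta = -2 * -2 = 4
New det = 34 + 4 = 38

Answer: 38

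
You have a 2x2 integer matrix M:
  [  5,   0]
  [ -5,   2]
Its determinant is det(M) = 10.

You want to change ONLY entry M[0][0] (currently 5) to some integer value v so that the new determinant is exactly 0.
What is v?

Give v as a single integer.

Answer: 0

Derivation:
det is linear in entry M[0][0]: det = old_det + (v - 5) * C_00
Cofactor C_00 = 2
Want det = 0: 10 + (v - 5) * 2 = 0
  (v - 5) = -10 / 2 = -5
  v = 5 + (-5) = 0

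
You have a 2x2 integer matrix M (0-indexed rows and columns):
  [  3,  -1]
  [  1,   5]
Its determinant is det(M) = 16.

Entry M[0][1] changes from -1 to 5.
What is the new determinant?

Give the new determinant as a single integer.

det is linear in row 0: changing M[0][1] by delta changes det by delta * cofactor(0,1).
Cofactor C_01 = (-1)^(0+1) * minor(0,1) = -1
Entry delta = 5 - -1 = 6
Det delta = 6 * -1 = -6
New det = 16 + -6 = 10

Answer: 10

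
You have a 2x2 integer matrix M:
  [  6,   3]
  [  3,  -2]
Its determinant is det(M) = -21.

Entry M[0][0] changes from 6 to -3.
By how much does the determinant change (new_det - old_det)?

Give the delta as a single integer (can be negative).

Answer: 18

Derivation:
Cofactor C_00 = -2
Entry delta = -3 - 6 = -9
Det delta = entry_delta * cofactor = -9 * -2 = 18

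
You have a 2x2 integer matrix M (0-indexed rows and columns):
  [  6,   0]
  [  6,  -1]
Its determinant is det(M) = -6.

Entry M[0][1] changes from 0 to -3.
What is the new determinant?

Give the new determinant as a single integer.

det is linear in row 0: changing M[0][1] by delta changes det by delta * cofactor(0,1).
Cofactor C_01 = (-1)^(0+1) * minor(0,1) = -6
Entry delta = -3 - 0 = -3
Det delta = -3 * -6 = 18
New det = -6 + 18 = 12

Answer: 12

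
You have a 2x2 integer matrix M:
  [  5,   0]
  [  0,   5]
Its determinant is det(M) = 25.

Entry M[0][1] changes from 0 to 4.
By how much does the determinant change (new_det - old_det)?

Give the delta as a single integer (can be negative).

Cofactor C_01 = 0
Entry delta = 4 - 0 = 4
Det delta = entry_delta * cofactor = 4 * 0 = 0

Answer: 0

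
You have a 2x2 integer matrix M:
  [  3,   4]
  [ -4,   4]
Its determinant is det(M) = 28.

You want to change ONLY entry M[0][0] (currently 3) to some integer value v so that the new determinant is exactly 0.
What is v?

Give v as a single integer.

Answer: -4

Derivation:
det is linear in entry M[0][0]: det = old_det + (v - 3) * C_00
Cofactor C_00 = 4
Want det = 0: 28 + (v - 3) * 4 = 0
  (v - 3) = -28 / 4 = -7
  v = 3 + (-7) = -4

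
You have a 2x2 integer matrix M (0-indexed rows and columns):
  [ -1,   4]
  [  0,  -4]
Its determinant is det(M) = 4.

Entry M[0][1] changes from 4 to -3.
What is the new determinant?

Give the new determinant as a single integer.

Answer: 4

Derivation:
det is linear in row 0: changing M[0][1] by delta changes det by delta * cofactor(0,1).
Cofactor C_01 = (-1)^(0+1) * minor(0,1) = 0
Entry delta = -3 - 4 = -7
Det delta = -7 * 0 = 0
New det = 4 + 0 = 4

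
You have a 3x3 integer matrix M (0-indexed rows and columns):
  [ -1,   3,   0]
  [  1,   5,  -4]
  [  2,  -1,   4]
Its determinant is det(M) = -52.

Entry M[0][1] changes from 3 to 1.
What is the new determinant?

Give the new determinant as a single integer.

det is linear in row 0: changing M[0][1] by delta changes det by delta * cofactor(0,1).
Cofactor C_01 = (-1)^(0+1) * minor(0,1) = -12
Entry delta = 1 - 3 = -2
Det delta = -2 * -12 = 24
New det = -52 + 24 = -28

Answer: -28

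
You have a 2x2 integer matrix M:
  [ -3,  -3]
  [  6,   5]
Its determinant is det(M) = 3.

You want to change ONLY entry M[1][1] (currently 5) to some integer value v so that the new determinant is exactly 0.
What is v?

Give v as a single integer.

Answer: 6

Derivation:
det is linear in entry M[1][1]: det = old_det + (v - 5) * C_11
Cofactor C_11 = -3
Want det = 0: 3 + (v - 5) * -3 = 0
  (v - 5) = -3 / -3 = 1
  v = 5 + (1) = 6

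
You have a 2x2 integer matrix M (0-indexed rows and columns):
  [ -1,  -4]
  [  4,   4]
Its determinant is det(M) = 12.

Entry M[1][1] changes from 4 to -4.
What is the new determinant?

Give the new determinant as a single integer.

Answer: 20

Derivation:
det is linear in row 1: changing M[1][1] by delta changes det by delta * cofactor(1,1).
Cofactor C_11 = (-1)^(1+1) * minor(1,1) = -1
Entry delta = -4 - 4 = -8
Det delta = -8 * -1 = 8
New det = 12 + 8 = 20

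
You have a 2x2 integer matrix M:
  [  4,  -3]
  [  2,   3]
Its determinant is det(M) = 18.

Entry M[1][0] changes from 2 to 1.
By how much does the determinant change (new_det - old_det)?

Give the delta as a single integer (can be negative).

Cofactor C_10 = 3
Entry delta = 1 - 2 = -1
Det delta = entry_delta * cofactor = -1 * 3 = -3

Answer: -3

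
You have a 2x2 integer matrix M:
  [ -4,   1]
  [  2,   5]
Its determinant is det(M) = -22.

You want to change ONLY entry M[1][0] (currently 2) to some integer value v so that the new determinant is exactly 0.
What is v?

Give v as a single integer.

det is linear in entry M[1][0]: det = old_det + (v - 2) * C_10
Cofactor C_10 = -1
Want det = 0: -22 + (v - 2) * -1 = 0
  (v - 2) = 22 / -1 = -22
  v = 2 + (-22) = -20

Answer: -20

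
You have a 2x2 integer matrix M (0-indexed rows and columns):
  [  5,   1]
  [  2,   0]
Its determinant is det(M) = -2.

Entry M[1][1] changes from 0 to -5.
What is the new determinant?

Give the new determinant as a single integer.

Answer: -27

Derivation:
det is linear in row 1: changing M[1][1] by delta changes det by delta * cofactor(1,1).
Cofactor C_11 = (-1)^(1+1) * minor(1,1) = 5
Entry delta = -5 - 0 = -5
Det delta = -5 * 5 = -25
New det = -2 + -25 = -27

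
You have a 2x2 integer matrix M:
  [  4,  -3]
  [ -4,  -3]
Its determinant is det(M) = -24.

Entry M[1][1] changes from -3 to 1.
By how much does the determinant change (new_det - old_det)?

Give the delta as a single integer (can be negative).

Cofactor C_11 = 4
Entry delta = 1 - -3 = 4
Det delta = entry_delta * cofactor = 4 * 4 = 16

Answer: 16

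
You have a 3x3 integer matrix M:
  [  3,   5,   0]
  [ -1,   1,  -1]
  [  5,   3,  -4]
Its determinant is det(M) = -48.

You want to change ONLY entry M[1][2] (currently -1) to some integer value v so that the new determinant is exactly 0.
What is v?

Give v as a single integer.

Answer: 2

Derivation:
det is linear in entry M[1][2]: det = old_det + (v - -1) * C_12
Cofactor C_12 = 16
Want det = 0: -48 + (v - -1) * 16 = 0
  (v - -1) = 48 / 16 = 3
  v = -1 + (3) = 2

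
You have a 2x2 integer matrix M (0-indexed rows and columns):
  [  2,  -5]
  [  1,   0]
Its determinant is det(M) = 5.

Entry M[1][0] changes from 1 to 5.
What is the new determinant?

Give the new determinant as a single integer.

Answer: 25

Derivation:
det is linear in row 1: changing M[1][0] by delta changes det by delta * cofactor(1,0).
Cofactor C_10 = (-1)^(1+0) * minor(1,0) = 5
Entry delta = 5 - 1 = 4
Det delta = 4 * 5 = 20
New det = 5 + 20 = 25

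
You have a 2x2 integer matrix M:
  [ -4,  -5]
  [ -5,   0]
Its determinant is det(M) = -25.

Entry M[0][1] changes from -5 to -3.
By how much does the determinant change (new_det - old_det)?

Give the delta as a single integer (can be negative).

Answer: 10

Derivation:
Cofactor C_01 = 5
Entry delta = -3 - -5 = 2
Det delta = entry_delta * cofactor = 2 * 5 = 10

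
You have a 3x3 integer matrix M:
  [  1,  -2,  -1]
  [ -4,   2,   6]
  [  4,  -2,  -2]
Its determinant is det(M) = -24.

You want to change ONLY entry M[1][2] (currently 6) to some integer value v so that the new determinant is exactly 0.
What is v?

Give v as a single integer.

det is linear in entry M[1][2]: det = old_det + (v - 6) * C_12
Cofactor C_12 = -6
Want det = 0: -24 + (v - 6) * -6 = 0
  (v - 6) = 24 / -6 = -4
  v = 6 + (-4) = 2

Answer: 2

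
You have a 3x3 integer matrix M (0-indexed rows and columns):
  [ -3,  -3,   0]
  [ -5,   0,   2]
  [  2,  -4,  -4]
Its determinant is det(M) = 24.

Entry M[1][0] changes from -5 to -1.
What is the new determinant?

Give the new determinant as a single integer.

det is linear in row 1: changing M[1][0] by delta changes det by delta * cofactor(1,0).
Cofactor C_10 = (-1)^(1+0) * minor(1,0) = -12
Entry delta = -1 - -5 = 4
Det delta = 4 * -12 = -48
New det = 24 + -48 = -24

Answer: -24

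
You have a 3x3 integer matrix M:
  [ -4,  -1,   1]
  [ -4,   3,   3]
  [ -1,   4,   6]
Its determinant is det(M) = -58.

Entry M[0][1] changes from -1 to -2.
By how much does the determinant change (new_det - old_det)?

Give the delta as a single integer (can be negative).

Cofactor C_01 = 21
Entry delta = -2 - -1 = -1
Det delta = entry_delta * cofactor = -1 * 21 = -21

Answer: -21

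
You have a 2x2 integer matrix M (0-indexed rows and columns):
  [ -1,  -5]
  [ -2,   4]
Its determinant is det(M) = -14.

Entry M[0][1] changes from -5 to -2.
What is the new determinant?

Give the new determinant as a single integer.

det is linear in row 0: changing M[0][1] by delta changes det by delta * cofactor(0,1).
Cofactor C_01 = (-1)^(0+1) * minor(0,1) = 2
Entry delta = -2 - -5 = 3
Det delta = 3 * 2 = 6
New det = -14 + 6 = -8

Answer: -8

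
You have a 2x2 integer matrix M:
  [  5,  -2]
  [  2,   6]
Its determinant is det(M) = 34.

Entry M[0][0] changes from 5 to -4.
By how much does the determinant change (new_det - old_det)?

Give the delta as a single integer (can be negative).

Answer: -54

Derivation:
Cofactor C_00 = 6
Entry delta = -4 - 5 = -9
Det delta = entry_delta * cofactor = -9 * 6 = -54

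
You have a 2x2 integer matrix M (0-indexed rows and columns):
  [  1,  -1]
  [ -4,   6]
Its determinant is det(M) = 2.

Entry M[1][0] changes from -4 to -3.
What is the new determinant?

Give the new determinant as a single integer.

Answer: 3

Derivation:
det is linear in row 1: changing M[1][0] by delta changes det by delta * cofactor(1,0).
Cofactor C_10 = (-1)^(1+0) * minor(1,0) = 1
Entry delta = -3 - -4 = 1
Det delta = 1 * 1 = 1
New det = 2 + 1 = 3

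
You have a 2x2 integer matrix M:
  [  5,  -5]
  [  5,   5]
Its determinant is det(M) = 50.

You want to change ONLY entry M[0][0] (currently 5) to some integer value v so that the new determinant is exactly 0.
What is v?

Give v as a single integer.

Answer: -5

Derivation:
det is linear in entry M[0][0]: det = old_det + (v - 5) * C_00
Cofactor C_00 = 5
Want det = 0: 50 + (v - 5) * 5 = 0
  (v - 5) = -50 / 5 = -10
  v = 5 + (-10) = -5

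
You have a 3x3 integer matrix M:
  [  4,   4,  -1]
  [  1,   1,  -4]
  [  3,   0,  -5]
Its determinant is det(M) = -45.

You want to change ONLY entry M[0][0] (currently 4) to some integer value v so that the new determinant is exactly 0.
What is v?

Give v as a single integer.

Answer: -5

Derivation:
det is linear in entry M[0][0]: det = old_det + (v - 4) * C_00
Cofactor C_00 = -5
Want det = 0: -45 + (v - 4) * -5 = 0
  (v - 4) = 45 / -5 = -9
  v = 4 + (-9) = -5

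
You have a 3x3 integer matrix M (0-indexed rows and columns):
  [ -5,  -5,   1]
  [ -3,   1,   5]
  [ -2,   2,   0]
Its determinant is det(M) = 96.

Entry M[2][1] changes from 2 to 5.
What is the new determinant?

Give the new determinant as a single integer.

Answer: 162

Derivation:
det is linear in row 2: changing M[2][1] by delta changes det by delta * cofactor(2,1).
Cofactor C_21 = (-1)^(2+1) * minor(2,1) = 22
Entry delta = 5 - 2 = 3
Det delta = 3 * 22 = 66
New det = 96 + 66 = 162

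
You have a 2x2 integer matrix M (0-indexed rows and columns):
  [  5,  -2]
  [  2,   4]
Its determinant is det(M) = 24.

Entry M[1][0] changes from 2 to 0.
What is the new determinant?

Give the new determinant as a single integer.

det is linear in row 1: changing M[1][0] by delta changes det by delta * cofactor(1,0).
Cofactor C_10 = (-1)^(1+0) * minor(1,0) = 2
Entry delta = 0 - 2 = -2
Det delta = -2 * 2 = -4
New det = 24 + -4 = 20

Answer: 20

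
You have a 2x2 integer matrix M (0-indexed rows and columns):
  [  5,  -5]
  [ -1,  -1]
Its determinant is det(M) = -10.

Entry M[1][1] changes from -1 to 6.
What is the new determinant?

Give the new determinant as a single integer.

Answer: 25

Derivation:
det is linear in row 1: changing M[1][1] by delta changes det by delta * cofactor(1,1).
Cofactor C_11 = (-1)^(1+1) * minor(1,1) = 5
Entry delta = 6 - -1 = 7
Det delta = 7 * 5 = 35
New det = -10 + 35 = 25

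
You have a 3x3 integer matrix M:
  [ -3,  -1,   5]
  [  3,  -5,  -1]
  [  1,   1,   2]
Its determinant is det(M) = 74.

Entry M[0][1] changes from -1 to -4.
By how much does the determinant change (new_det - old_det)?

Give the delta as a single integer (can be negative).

Cofactor C_01 = -7
Entry delta = -4 - -1 = -3
Det delta = entry_delta * cofactor = -3 * -7 = 21

Answer: 21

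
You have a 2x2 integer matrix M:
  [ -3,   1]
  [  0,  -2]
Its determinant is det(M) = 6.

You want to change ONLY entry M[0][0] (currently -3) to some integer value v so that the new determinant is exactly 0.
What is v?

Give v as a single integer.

Answer: 0

Derivation:
det is linear in entry M[0][0]: det = old_det + (v - -3) * C_00
Cofactor C_00 = -2
Want det = 0: 6 + (v - -3) * -2 = 0
  (v - -3) = -6 / -2 = 3
  v = -3 + (3) = 0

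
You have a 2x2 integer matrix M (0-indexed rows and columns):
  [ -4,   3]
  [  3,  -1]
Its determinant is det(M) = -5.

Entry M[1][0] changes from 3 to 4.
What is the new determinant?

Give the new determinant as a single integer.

Answer: -8

Derivation:
det is linear in row 1: changing M[1][0] by delta changes det by delta * cofactor(1,0).
Cofactor C_10 = (-1)^(1+0) * minor(1,0) = -3
Entry delta = 4 - 3 = 1
Det delta = 1 * -3 = -3
New det = -5 + -3 = -8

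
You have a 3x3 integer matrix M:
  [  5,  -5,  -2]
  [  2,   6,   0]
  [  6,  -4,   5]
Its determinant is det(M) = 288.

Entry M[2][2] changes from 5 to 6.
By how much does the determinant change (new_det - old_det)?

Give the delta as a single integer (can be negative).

Answer: 40

Derivation:
Cofactor C_22 = 40
Entry delta = 6 - 5 = 1
Det delta = entry_delta * cofactor = 1 * 40 = 40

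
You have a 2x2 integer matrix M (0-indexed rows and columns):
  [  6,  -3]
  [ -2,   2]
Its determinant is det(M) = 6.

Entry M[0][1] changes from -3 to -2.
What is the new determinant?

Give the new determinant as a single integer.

det is linear in row 0: changing M[0][1] by delta changes det by delta * cofactor(0,1).
Cofactor C_01 = (-1)^(0+1) * minor(0,1) = 2
Entry delta = -2 - -3 = 1
Det delta = 1 * 2 = 2
New det = 6 + 2 = 8

Answer: 8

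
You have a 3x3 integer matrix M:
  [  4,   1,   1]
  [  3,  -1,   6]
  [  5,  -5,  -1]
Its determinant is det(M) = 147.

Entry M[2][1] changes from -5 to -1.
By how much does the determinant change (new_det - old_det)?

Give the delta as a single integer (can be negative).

Answer: -84

Derivation:
Cofactor C_21 = -21
Entry delta = -1 - -5 = 4
Det delta = entry_delta * cofactor = 4 * -21 = -84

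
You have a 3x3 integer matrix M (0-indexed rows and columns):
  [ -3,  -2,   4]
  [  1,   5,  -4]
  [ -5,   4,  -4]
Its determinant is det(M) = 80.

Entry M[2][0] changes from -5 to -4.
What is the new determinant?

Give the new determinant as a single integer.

Answer: 68

Derivation:
det is linear in row 2: changing M[2][0] by delta changes det by delta * cofactor(2,0).
Cofactor C_20 = (-1)^(2+0) * minor(2,0) = -12
Entry delta = -4 - -5 = 1
Det delta = 1 * -12 = -12
New det = 80 + -12 = 68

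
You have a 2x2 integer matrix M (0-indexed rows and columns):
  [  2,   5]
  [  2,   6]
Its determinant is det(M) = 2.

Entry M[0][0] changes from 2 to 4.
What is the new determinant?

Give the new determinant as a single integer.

Answer: 14

Derivation:
det is linear in row 0: changing M[0][0] by delta changes det by delta * cofactor(0,0).
Cofactor C_00 = (-1)^(0+0) * minor(0,0) = 6
Entry delta = 4 - 2 = 2
Det delta = 2 * 6 = 12
New det = 2 + 12 = 14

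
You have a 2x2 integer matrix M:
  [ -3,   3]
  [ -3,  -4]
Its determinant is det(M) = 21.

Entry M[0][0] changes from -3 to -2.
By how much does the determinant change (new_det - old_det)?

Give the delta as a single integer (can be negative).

Cofactor C_00 = -4
Entry delta = -2 - -3 = 1
Det delta = entry_delta * cofactor = 1 * -4 = -4

Answer: -4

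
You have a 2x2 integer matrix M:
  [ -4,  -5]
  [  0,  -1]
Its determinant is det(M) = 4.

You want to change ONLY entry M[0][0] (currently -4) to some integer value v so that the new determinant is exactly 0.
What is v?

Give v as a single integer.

Answer: 0

Derivation:
det is linear in entry M[0][0]: det = old_det + (v - -4) * C_00
Cofactor C_00 = -1
Want det = 0: 4 + (v - -4) * -1 = 0
  (v - -4) = -4 / -1 = 4
  v = -4 + (4) = 0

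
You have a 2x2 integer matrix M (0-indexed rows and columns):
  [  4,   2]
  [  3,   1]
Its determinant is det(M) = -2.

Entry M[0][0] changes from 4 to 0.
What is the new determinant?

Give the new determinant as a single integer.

Answer: -6

Derivation:
det is linear in row 0: changing M[0][0] by delta changes det by delta * cofactor(0,0).
Cofactor C_00 = (-1)^(0+0) * minor(0,0) = 1
Entry delta = 0 - 4 = -4
Det delta = -4 * 1 = -4
New det = -2 + -4 = -6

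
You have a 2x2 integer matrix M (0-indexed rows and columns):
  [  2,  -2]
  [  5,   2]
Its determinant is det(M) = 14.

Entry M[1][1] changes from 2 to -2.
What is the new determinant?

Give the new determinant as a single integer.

Answer: 6

Derivation:
det is linear in row 1: changing M[1][1] by delta changes det by delta * cofactor(1,1).
Cofactor C_11 = (-1)^(1+1) * minor(1,1) = 2
Entry delta = -2 - 2 = -4
Det delta = -4 * 2 = -8
New det = 14 + -8 = 6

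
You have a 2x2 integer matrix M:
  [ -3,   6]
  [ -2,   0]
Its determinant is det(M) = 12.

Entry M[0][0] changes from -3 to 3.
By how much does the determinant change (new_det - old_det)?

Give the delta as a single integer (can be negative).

Answer: 0

Derivation:
Cofactor C_00 = 0
Entry delta = 3 - -3 = 6
Det delta = entry_delta * cofactor = 6 * 0 = 0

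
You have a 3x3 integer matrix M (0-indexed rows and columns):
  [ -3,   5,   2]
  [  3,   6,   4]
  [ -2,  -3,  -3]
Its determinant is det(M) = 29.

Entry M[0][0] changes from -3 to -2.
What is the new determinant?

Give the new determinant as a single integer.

Answer: 23

Derivation:
det is linear in row 0: changing M[0][0] by delta changes det by delta * cofactor(0,0).
Cofactor C_00 = (-1)^(0+0) * minor(0,0) = -6
Entry delta = -2 - -3 = 1
Det delta = 1 * -6 = -6
New det = 29 + -6 = 23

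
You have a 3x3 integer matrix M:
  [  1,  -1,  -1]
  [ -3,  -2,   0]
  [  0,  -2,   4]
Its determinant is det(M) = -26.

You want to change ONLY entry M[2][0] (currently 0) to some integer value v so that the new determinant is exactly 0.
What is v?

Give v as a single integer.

det is linear in entry M[2][0]: det = old_det + (v - 0) * C_20
Cofactor C_20 = -2
Want det = 0: -26 + (v - 0) * -2 = 0
  (v - 0) = 26 / -2 = -13
  v = 0 + (-13) = -13

Answer: -13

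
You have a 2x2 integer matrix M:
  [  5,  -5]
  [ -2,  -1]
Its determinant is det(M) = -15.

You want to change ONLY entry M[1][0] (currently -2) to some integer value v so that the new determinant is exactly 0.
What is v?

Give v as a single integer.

det is linear in entry M[1][0]: det = old_det + (v - -2) * C_10
Cofactor C_10 = 5
Want det = 0: -15 + (v - -2) * 5 = 0
  (v - -2) = 15 / 5 = 3
  v = -2 + (3) = 1

Answer: 1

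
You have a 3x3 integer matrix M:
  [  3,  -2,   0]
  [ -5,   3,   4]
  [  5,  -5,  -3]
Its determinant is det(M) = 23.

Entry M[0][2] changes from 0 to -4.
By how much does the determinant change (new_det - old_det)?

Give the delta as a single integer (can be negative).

Answer: -40

Derivation:
Cofactor C_02 = 10
Entry delta = -4 - 0 = -4
Det delta = entry_delta * cofactor = -4 * 10 = -40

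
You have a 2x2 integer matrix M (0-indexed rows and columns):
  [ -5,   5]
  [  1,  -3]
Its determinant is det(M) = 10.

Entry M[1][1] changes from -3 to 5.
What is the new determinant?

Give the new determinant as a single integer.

det is linear in row 1: changing M[1][1] by delta changes det by delta * cofactor(1,1).
Cofactor C_11 = (-1)^(1+1) * minor(1,1) = -5
Entry delta = 5 - -3 = 8
Det delta = 8 * -5 = -40
New det = 10 + -40 = -30

Answer: -30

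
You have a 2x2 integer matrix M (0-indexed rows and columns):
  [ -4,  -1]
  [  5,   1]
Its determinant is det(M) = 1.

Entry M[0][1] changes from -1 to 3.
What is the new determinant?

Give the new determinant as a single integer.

Answer: -19

Derivation:
det is linear in row 0: changing M[0][1] by delta changes det by delta * cofactor(0,1).
Cofactor C_01 = (-1)^(0+1) * minor(0,1) = -5
Entry delta = 3 - -1 = 4
Det delta = 4 * -5 = -20
New det = 1 + -20 = -19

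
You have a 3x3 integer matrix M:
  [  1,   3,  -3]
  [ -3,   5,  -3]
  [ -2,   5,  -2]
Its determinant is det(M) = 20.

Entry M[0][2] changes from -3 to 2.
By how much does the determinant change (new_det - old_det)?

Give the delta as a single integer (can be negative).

Answer: -25

Derivation:
Cofactor C_02 = -5
Entry delta = 2 - -3 = 5
Det delta = entry_delta * cofactor = 5 * -5 = -25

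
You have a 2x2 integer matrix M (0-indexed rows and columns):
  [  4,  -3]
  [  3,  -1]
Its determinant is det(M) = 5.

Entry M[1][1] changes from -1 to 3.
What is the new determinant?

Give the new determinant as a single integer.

Answer: 21

Derivation:
det is linear in row 1: changing M[1][1] by delta changes det by delta * cofactor(1,1).
Cofactor C_11 = (-1)^(1+1) * minor(1,1) = 4
Entry delta = 3 - -1 = 4
Det delta = 4 * 4 = 16
New det = 5 + 16 = 21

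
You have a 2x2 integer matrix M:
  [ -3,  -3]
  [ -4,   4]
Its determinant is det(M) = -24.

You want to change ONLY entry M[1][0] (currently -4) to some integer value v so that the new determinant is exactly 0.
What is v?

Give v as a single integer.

Answer: 4

Derivation:
det is linear in entry M[1][0]: det = old_det + (v - -4) * C_10
Cofactor C_10 = 3
Want det = 0: -24 + (v - -4) * 3 = 0
  (v - -4) = 24 / 3 = 8
  v = -4 + (8) = 4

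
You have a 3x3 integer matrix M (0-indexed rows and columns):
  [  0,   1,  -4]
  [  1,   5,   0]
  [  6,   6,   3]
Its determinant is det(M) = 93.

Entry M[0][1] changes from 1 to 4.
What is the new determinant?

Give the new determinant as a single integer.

Answer: 84

Derivation:
det is linear in row 0: changing M[0][1] by delta changes det by delta * cofactor(0,1).
Cofactor C_01 = (-1)^(0+1) * minor(0,1) = -3
Entry delta = 4 - 1 = 3
Det delta = 3 * -3 = -9
New det = 93 + -9 = 84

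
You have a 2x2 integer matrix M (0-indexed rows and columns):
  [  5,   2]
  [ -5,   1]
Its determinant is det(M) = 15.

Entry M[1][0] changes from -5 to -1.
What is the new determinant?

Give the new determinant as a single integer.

det is linear in row 1: changing M[1][0] by delta changes det by delta * cofactor(1,0).
Cofactor C_10 = (-1)^(1+0) * minor(1,0) = -2
Entry delta = -1 - -5 = 4
Det delta = 4 * -2 = -8
New det = 15 + -8 = 7

Answer: 7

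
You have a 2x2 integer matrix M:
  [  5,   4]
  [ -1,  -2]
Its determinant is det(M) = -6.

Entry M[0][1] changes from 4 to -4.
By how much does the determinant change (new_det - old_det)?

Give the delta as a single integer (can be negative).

Cofactor C_01 = 1
Entry delta = -4 - 4 = -8
Det delta = entry_delta * cofactor = -8 * 1 = -8

Answer: -8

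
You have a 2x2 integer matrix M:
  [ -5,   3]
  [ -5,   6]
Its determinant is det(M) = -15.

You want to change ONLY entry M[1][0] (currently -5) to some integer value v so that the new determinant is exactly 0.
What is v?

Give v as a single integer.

det is linear in entry M[1][0]: det = old_det + (v - -5) * C_10
Cofactor C_10 = -3
Want det = 0: -15 + (v - -5) * -3 = 0
  (v - -5) = 15 / -3 = -5
  v = -5 + (-5) = -10

Answer: -10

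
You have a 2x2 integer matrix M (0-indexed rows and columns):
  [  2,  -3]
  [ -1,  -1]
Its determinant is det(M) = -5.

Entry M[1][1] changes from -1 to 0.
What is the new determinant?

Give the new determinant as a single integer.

Answer: -3

Derivation:
det is linear in row 1: changing M[1][1] by delta changes det by delta * cofactor(1,1).
Cofactor C_11 = (-1)^(1+1) * minor(1,1) = 2
Entry delta = 0 - -1 = 1
Det delta = 1 * 2 = 2
New det = -5 + 2 = -3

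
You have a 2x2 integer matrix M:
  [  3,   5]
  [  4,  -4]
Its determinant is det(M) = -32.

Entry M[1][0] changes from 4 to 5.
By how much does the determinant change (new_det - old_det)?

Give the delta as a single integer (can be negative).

Cofactor C_10 = -5
Entry delta = 5 - 4 = 1
Det delta = entry_delta * cofactor = 1 * -5 = -5

Answer: -5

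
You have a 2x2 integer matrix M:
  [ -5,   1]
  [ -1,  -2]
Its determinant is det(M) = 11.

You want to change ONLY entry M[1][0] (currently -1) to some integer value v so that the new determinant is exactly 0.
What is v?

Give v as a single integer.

Answer: 10

Derivation:
det is linear in entry M[1][0]: det = old_det + (v - -1) * C_10
Cofactor C_10 = -1
Want det = 0: 11 + (v - -1) * -1 = 0
  (v - -1) = -11 / -1 = 11
  v = -1 + (11) = 10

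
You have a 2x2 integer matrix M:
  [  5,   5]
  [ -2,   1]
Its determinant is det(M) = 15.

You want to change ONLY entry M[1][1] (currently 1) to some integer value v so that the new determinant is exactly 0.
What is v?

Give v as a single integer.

det is linear in entry M[1][1]: det = old_det + (v - 1) * C_11
Cofactor C_11 = 5
Want det = 0: 15 + (v - 1) * 5 = 0
  (v - 1) = -15 / 5 = -3
  v = 1 + (-3) = -2

Answer: -2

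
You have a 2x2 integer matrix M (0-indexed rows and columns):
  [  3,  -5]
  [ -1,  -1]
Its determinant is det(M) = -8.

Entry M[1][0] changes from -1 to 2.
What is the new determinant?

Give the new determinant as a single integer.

Answer: 7

Derivation:
det is linear in row 1: changing M[1][0] by delta changes det by delta * cofactor(1,0).
Cofactor C_10 = (-1)^(1+0) * minor(1,0) = 5
Entry delta = 2 - -1 = 3
Det delta = 3 * 5 = 15
New det = -8 + 15 = 7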